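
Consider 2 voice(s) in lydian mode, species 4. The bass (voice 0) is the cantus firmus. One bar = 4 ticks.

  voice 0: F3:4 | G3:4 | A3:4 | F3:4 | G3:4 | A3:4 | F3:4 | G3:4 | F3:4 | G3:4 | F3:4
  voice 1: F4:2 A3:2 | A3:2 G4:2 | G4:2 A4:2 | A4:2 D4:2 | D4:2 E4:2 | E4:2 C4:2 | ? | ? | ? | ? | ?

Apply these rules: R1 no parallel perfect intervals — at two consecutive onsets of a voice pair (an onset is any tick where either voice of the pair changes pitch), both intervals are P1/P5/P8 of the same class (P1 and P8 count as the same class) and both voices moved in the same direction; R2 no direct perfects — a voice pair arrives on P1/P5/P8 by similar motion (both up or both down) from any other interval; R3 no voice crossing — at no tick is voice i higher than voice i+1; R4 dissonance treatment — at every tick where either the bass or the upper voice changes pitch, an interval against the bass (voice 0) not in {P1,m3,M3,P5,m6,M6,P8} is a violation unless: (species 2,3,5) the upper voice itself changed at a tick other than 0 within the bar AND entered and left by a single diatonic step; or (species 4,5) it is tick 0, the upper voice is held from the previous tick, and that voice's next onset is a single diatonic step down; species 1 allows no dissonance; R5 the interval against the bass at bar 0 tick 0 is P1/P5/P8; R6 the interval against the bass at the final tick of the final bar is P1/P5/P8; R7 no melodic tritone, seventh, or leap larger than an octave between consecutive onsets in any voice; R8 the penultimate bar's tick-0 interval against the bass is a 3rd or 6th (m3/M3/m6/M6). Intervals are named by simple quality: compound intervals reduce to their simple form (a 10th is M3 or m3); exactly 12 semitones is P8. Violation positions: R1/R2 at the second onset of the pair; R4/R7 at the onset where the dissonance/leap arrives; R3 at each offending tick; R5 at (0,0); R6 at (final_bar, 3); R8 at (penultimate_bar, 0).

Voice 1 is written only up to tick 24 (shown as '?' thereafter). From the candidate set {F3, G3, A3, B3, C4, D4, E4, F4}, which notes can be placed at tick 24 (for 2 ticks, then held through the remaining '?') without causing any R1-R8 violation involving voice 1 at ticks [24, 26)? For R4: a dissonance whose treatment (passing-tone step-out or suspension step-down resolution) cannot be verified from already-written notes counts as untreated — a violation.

{A3, C4, D4, F4}

F3: violates R2
G3: violates R4
A3: legal
B3: violates R4
C4: legal
D4: legal
E4: violates R4
F4: legal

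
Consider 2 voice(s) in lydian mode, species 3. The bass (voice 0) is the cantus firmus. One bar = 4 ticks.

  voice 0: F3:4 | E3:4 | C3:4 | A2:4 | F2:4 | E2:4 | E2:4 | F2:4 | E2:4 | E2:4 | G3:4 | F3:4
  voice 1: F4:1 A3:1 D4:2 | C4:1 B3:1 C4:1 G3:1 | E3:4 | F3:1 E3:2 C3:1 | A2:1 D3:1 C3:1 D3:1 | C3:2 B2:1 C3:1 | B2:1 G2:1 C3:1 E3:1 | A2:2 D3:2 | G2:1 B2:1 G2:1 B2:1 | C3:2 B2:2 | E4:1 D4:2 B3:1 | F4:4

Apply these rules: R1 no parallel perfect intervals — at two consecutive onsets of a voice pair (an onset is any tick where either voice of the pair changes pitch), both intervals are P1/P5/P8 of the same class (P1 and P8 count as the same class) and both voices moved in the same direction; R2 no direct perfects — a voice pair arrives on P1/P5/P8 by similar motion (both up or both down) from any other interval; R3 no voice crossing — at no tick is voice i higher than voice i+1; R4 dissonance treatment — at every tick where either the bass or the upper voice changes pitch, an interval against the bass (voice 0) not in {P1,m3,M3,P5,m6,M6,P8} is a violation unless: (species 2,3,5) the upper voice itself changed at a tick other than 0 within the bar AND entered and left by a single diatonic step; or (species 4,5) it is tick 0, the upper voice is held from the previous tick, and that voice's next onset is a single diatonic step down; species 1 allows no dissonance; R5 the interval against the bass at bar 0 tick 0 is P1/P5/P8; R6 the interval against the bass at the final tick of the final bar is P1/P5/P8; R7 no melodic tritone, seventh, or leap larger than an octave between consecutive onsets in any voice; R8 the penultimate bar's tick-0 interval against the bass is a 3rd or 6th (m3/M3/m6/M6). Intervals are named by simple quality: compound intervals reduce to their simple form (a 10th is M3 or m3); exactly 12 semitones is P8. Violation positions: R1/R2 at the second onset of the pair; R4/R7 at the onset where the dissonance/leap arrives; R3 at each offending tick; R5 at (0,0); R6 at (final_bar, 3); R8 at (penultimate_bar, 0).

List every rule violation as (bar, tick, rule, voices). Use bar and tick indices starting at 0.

(10, 0, R7, (0,))
(10, 0, R7, (1,))
(11, 0, R7, (1,))

bar 0: v0=F3 v1=F4 downbeat P8
bar 1: v0=E3 v1=C4 downbeat m6
bar 2: v0=C3 v1=E3 downbeat M3
bar 3: v0=A2 v1=F3 downbeat m6
bar 4: v0=F2 v1=A2 downbeat M3
bar 5: v0=E2 v1=C3 downbeat m6
bar 6: v0=E2 v1=B2 downbeat P5
bar 7: v0=F2 v1=A2 downbeat M3
bar 8: v0=E2 v1=G2 downbeat m3
bar 9: v0=E2 v1=C3 downbeat m6
bar 10: v0=G3 v1=E4 downbeat M6
bar 11: v0=F3 v1=F4 downbeat P8
  -> R7 @ bar 10 tick 0 v(0,): E2->G3 leap 15st
  -> R7 @ bar 10 tick 0 v(1,): B2->E4 leap 17st
  -> R7 @ bar 11 tick 0 v(1,): B3->F4 leap 6st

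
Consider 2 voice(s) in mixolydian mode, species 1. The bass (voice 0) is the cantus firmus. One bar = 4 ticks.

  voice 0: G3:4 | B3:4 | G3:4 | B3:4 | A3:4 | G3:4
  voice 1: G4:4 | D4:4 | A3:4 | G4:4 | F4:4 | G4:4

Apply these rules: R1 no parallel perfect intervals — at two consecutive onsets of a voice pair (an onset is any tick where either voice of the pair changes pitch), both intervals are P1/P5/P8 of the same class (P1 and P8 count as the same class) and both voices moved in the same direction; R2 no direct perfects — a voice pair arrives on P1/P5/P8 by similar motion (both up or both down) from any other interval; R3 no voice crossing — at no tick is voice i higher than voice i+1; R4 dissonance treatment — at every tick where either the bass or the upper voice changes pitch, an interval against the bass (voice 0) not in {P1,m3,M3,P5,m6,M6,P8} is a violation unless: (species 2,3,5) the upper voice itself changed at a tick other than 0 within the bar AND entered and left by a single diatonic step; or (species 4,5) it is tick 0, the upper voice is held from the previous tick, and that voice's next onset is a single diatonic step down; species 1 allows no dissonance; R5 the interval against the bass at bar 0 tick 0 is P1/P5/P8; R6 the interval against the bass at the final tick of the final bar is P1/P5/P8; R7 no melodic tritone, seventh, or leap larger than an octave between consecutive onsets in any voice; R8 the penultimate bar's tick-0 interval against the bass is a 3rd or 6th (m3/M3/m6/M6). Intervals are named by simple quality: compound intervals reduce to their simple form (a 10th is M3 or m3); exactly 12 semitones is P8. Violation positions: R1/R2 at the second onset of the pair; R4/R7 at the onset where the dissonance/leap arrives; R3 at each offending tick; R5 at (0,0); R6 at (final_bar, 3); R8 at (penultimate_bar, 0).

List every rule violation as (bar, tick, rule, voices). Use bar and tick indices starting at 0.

(2, 0, R4, (0, 1))
(3, 0, R7, (1,))

bar 0: v0=G3 v1=G4 downbeat P8
bar 1: v0=B3 v1=D4 downbeat m3
bar 2: v0=G3 v1=A3 downbeat M2
bar 3: v0=B3 v1=G4 downbeat m6
bar 4: v0=A3 v1=F4 downbeat m6
bar 5: v0=G3 v1=G4 downbeat P8
  -> R4 @ bar 2 tick 0 v(0, 1): G3/A3 M2 untreated
  -> R7 @ bar 3 tick 0 v(1,): A3->G4 leap 10st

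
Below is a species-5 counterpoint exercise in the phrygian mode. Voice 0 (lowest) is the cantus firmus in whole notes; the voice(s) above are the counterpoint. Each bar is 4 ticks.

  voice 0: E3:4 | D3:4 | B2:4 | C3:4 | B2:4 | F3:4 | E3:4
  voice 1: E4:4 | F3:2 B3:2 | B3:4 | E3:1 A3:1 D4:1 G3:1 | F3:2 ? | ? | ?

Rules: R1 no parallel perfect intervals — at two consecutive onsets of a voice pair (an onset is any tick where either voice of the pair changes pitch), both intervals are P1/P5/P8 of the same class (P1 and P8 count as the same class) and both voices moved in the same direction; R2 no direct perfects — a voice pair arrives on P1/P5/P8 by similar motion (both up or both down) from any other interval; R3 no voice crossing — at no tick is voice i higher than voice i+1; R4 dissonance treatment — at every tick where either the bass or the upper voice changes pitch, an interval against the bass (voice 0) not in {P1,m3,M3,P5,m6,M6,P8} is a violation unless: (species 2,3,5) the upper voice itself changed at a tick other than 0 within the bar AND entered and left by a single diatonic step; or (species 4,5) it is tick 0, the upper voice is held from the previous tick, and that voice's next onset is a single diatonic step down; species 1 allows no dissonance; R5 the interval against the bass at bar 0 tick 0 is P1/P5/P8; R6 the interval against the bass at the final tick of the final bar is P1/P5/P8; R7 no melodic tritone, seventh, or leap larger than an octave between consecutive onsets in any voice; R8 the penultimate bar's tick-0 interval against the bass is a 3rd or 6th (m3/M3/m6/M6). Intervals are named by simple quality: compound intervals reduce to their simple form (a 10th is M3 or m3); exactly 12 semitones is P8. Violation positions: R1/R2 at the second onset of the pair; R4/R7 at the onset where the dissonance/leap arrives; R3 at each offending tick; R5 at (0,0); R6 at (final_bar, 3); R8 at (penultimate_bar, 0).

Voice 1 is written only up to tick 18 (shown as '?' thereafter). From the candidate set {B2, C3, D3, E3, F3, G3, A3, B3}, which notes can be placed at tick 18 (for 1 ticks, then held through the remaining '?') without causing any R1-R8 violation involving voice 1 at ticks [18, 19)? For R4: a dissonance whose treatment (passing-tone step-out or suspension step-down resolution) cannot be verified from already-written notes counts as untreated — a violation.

{D3, F3, G3}

B2: violates R7
C3: violates R4
D3: legal
E3: violates R4
F3: legal
G3: legal
A3: violates R4
B3: violates R7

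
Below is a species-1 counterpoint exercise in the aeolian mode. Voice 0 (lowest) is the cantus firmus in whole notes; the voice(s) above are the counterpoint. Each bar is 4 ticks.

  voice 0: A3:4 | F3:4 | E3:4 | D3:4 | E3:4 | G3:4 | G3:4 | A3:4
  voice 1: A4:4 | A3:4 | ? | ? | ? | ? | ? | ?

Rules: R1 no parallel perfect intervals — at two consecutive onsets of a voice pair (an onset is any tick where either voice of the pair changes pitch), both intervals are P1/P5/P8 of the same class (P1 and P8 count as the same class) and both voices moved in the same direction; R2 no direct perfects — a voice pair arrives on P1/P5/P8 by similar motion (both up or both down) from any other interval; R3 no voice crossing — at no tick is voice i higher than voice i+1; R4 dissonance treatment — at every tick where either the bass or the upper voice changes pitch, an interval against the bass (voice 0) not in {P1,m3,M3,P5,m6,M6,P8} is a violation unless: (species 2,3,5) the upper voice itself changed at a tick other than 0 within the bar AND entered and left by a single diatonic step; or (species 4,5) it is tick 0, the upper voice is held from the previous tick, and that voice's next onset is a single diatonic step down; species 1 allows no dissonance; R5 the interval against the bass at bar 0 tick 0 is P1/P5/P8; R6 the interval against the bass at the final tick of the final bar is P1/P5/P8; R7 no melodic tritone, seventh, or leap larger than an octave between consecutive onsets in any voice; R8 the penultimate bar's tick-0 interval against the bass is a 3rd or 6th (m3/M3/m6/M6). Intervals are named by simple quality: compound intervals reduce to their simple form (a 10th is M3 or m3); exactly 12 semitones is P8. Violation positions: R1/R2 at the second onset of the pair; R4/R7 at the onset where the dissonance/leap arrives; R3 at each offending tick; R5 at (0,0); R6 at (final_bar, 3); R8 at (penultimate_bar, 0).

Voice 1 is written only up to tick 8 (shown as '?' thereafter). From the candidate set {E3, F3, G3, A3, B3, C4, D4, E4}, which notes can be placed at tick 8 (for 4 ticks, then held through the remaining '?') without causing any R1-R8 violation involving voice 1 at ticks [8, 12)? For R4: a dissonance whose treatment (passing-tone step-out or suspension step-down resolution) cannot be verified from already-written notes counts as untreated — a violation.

E3: violates R2
F3: violates R4
G3: legal
A3: violates R4
B3: legal
C4: legal
D4: violates R4
E4: legal

{B3, C4, E4, G3}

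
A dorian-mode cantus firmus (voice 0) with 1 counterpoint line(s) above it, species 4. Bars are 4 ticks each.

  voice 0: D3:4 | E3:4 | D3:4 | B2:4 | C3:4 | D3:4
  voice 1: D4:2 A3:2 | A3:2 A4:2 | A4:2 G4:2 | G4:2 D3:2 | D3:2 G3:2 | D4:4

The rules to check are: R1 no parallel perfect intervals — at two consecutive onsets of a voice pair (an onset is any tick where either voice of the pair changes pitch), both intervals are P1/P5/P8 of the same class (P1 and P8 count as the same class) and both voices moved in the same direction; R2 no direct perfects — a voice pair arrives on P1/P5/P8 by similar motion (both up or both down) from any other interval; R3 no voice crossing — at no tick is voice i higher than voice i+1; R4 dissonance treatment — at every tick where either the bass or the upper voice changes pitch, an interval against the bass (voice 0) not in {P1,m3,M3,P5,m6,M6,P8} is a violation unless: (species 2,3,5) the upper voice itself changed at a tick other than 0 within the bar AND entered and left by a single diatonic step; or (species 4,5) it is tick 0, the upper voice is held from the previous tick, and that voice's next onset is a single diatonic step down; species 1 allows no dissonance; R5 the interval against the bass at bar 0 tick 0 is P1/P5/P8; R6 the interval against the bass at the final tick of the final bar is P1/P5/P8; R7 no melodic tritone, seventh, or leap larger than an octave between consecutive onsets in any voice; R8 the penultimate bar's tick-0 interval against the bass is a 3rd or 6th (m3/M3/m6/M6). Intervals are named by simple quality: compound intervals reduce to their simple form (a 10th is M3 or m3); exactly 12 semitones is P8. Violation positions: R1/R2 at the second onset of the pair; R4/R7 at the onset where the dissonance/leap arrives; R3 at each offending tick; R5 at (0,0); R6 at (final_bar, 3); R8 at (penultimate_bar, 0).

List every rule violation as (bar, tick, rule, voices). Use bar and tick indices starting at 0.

bar 0: v0=D3 v1=D4 downbeat P8
bar 1: v0=E3 v1=A3 downbeat P4
bar 2: v0=D3 v1=A4 downbeat P5
bar 3: v0=B2 v1=G4 downbeat m6
bar 4: v0=C3 v1=D3 downbeat M2
bar 5: v0=D3 v1=D4 downbeat P8
  -> R4 @ bar 1 tick 0 v(0, 1): E3/A3 P4 untreated
  -> R4 @ bar 1 tick 2 v(0, 1): E3/A4 P4 untreated
  -> R4 @ bar 2 tick 2 v(0, 1): D3/G4 P4 untreated
  -> R7 @ bar 3 tick 2 v(1,): G4->D3 leap 17st
  -> R4 @ bar 4 tick 0 v(0, 1): C3/D3 M2 untreated
  -> R8 @ bar 4 tick 0 v(0, 1): penult M2 not 3rd/6th
  -> R2 @ bar 5 tick 0 v(0, 1): C3/G3 P5 -> D3/D4 P8 similar

(1, 0, R4, (0, 1))
(1, 2, R4, (0, 1))
(2, 2, R4, (0, 1))
(3, 2, R7, (1,))
(4, 0, R4, (0, 1))
(4, 0, R8, (0, 1))
(5, 0, R2, (0, 1))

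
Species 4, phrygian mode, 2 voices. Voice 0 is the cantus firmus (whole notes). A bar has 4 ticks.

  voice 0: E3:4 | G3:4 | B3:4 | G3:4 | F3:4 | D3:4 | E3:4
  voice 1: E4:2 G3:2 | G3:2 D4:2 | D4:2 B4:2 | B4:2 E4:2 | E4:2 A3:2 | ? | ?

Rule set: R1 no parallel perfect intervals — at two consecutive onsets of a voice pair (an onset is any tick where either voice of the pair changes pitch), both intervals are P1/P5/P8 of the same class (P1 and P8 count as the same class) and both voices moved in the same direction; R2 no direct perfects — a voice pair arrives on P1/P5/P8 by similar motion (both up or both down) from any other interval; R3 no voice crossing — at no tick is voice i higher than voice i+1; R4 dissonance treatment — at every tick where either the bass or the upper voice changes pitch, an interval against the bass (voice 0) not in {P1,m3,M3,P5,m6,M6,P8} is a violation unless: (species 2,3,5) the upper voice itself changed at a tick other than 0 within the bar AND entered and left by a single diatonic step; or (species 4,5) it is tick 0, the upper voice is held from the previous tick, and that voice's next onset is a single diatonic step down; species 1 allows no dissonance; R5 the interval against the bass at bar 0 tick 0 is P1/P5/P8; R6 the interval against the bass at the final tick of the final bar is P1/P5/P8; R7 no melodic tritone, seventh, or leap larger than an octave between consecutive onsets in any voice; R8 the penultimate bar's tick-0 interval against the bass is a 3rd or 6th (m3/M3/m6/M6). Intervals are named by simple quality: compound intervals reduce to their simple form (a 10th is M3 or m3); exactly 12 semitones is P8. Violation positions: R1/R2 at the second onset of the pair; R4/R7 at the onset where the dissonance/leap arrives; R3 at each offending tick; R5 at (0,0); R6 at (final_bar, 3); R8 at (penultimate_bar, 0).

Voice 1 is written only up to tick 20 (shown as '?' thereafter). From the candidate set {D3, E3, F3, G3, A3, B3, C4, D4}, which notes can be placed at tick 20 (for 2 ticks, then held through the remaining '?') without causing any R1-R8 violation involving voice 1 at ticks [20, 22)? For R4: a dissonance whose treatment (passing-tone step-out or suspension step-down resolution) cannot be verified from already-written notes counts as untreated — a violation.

D3: violates R2,R8
E3: violates R4,R8
F3: legal
G3: violates R4,R8
A3: violates R8
B3: legal
C4: violates R4,R8
D4: violates R8

{B3, F3}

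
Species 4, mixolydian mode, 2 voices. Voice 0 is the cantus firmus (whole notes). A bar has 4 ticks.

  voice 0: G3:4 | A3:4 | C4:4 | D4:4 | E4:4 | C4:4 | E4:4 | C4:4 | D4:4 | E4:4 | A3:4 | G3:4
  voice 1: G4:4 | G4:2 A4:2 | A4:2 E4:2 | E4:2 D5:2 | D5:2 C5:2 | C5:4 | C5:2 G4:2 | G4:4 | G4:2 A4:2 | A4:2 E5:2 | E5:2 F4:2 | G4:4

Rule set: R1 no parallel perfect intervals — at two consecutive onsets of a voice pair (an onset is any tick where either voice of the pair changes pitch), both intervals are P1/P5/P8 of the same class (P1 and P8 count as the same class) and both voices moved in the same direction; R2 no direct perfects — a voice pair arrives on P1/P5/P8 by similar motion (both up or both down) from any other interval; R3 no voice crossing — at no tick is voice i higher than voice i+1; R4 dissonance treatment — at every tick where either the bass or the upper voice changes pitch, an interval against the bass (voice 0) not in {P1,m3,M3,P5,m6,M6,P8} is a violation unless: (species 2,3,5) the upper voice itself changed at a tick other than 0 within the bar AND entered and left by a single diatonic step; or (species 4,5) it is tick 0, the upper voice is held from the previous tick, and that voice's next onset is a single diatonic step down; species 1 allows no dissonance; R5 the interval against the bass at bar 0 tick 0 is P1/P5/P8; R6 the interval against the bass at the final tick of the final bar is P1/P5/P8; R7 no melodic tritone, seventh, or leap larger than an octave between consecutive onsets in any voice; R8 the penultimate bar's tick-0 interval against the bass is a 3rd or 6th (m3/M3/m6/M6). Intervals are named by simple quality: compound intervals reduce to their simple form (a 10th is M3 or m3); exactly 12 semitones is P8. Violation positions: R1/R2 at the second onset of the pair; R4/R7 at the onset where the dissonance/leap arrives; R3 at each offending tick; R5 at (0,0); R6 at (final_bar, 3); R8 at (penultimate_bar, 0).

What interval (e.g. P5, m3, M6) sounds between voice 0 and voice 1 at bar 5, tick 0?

P8

voice 0=C4 voice 1=C5 -> P8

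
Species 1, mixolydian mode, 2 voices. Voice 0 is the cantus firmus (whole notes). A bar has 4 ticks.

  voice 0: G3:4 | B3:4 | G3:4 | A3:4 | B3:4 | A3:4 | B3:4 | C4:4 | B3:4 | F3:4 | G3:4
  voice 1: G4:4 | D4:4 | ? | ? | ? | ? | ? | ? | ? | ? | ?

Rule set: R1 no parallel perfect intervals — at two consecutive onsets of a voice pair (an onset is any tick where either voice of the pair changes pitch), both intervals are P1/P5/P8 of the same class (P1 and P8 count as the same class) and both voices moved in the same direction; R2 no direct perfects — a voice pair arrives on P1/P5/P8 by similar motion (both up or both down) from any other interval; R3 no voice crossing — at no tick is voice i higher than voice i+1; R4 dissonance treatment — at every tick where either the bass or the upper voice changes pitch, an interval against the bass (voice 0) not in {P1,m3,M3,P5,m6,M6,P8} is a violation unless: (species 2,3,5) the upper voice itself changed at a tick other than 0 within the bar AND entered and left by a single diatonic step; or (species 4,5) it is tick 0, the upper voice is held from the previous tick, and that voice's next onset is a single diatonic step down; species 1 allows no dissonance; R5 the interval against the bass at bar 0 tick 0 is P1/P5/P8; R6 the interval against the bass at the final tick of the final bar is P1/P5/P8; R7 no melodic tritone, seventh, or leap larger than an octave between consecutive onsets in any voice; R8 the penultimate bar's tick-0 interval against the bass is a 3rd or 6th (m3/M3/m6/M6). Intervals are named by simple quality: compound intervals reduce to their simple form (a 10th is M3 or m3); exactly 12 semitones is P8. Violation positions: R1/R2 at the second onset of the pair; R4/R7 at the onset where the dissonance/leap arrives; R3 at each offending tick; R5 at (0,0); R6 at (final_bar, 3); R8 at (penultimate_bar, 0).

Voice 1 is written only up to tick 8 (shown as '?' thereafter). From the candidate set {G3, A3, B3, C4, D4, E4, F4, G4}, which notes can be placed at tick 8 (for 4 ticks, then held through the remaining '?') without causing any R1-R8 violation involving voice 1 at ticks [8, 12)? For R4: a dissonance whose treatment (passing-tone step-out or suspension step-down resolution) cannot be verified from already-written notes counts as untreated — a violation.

G3: violates R2
A3: violates R4
B3: legal
C4: violates R4
D4: legal
E4: legal
F4: violates R4
G4: legal

{B3, D4, E4, G4}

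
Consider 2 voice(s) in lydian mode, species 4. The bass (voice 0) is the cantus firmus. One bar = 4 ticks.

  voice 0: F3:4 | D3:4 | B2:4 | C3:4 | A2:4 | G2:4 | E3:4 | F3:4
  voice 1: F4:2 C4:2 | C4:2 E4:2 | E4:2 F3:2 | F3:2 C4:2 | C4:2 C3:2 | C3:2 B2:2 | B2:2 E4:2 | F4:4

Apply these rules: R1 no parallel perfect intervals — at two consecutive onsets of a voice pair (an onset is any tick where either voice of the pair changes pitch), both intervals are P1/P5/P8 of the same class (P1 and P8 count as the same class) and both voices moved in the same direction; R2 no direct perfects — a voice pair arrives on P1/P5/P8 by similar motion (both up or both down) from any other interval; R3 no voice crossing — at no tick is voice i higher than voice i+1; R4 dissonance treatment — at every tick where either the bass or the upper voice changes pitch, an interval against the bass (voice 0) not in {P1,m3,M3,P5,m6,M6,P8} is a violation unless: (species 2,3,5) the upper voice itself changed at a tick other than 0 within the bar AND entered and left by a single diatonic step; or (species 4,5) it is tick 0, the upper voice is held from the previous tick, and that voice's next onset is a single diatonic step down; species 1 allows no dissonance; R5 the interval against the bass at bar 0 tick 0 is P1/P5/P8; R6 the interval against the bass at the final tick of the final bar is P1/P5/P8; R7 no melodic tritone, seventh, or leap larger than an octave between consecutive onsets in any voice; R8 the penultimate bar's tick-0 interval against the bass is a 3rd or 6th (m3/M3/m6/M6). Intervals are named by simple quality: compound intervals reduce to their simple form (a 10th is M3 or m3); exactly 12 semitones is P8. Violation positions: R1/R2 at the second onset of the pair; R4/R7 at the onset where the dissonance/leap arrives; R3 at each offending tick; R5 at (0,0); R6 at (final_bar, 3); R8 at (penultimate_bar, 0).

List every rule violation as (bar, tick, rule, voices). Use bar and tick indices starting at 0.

(1, 0, R4, (0, 1))
(1, 2, R4, (0, 1))
(2, 0, R4, (0, 1))
(2, 2, R4, (0, 1))
(2, 2, R7, (1,))
(3, 0, R4, (0, 1))
(6, 0, R3, (0, 1))
(6, 0, R4, (0, 1))
(6, 0, R8, (0, 1))
(6, 1, R3, (0, 1))
(6, 2, R7, (1,))
(7, 0, R1, (0, 1))

bar 0: v0=F3 v1=F4 downbeat P8
bar 1: v0=D3 v1=C4 downbeat m7
bar 2: v0=B2 v1=E4 downbeat P4
bar 3: v0=C3 v1=F3 downbeat P4
bar 4: v0=A2 v1=C4 downbeat m3
bar 5: v0=G2 v1=C3 downbeat P4
bar 6: v0=E3 v1=B2 downbeat P4
bar 7: v0=F3 v1=F4 downbeat P8
  -> R4 @ bar 1 tick 0 v(0, 1): D3/C4 m7 untreated
  -> R4 @ bar 1 tick 2 v(0, 1): D3/E4 M2 untreated
  -> R4 @ bar 2 tick 0 v(0, 1): B2/E4 P4 untreated
  -> R4 @ bar 2 tick 2 v(0, 1): B2/F3 TT untreated
  -> R7 @ bar 2 tick 2 v(1,): E4->F3 leap 11st
  -> R4 @ bar 3 tick 0 v(0, 1): C3/F3 P4 untreated
  -> R3 @ bar 6 tick 0 v(0, 1): E3 above B2
  -> R4 @ bar 6 tick 0 v(0, 1): E3/B2 P4 untreated
  -> R8 @ bar 6 tick 0 v(0, 1): penult P4 not 3rd/6th
  -> R3 @ bar 6 tick 1 v(0, 1): E3 above B2
  -> R7 @ bar 6 tick 2 v(1,): B2->E4 leap 17st
  -> R1 @ bar 7 tick 0 v(0, 1): E3/E4 P8 -> F3/F4 P8 similar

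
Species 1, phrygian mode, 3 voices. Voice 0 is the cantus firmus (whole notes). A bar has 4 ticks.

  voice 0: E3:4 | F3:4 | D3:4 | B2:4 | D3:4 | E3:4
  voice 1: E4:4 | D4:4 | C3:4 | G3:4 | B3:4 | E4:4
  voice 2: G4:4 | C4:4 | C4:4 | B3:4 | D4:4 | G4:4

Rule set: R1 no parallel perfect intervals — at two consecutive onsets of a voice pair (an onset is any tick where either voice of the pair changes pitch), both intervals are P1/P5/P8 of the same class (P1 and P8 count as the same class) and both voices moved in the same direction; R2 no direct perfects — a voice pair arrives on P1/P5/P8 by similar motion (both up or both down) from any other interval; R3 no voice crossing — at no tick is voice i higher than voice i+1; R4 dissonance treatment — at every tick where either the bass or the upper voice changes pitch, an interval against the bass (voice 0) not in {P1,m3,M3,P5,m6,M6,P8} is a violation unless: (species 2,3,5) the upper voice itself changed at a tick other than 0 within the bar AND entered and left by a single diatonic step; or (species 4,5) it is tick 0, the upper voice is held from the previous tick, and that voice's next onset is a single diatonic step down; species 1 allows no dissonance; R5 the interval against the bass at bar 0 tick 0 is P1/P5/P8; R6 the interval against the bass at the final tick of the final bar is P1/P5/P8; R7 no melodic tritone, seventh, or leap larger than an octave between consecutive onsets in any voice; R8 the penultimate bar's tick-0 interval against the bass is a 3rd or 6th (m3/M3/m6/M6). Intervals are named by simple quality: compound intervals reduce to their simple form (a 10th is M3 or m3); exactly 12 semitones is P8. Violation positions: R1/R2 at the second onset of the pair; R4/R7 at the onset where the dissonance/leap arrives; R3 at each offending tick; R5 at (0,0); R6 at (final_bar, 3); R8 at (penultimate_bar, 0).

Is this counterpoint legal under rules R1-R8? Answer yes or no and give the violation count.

bar 0: v0=E3 v1=E4 v2=G4 (m3)
bar 1: v0=F3 v1=D4 v2=C4 (P5)
bar 2: v0=D3 v1=C3 v2=C4 (m7)
bar 3: v0=B2 v1=G3 v2=B3 (P8)
bar 4: v0=D3 v1=B3 v2=D4 (P8)
bar 5: v0=E3 v1=E4 v2=G4 (m3)
  R5 @ bar0.0: opens on m3
  R3 @ bar1.0: D4 above C4
  R3 @ bar1.1: D4 above C4
  R3 @ bar1.2: D4 above C4
  R3 @ bar1.3: D4 above C4
  R3 @ bar2.0: D3 above C3
  R4 @ bar2.0: D3/C3 M2 untreated
  R4 @ bar2.0: D3/C4 m7 untreated
  R7 @ bar2.0: D4->C3 leap 14st
  R3 @ bar2.1: D3 above C3
  R3 @ bar2.2: D3 above C3
  R3 @ bar2.3: D3 above C3
  R2 @ bar3.0: D3/C4 m7 -> B2/B3 P8 similar
  R1 @ bar4.0: B2/B3 P8 -> D3/D4 P8 similar
  R8 @ bar4.0: penult P8 not 3rd/6th
  R2 @ bar5.0: D3/B3 M6 -> E3/E4 P8 similar
  R6 @ bar5.3: closes on m3

No (17 violations)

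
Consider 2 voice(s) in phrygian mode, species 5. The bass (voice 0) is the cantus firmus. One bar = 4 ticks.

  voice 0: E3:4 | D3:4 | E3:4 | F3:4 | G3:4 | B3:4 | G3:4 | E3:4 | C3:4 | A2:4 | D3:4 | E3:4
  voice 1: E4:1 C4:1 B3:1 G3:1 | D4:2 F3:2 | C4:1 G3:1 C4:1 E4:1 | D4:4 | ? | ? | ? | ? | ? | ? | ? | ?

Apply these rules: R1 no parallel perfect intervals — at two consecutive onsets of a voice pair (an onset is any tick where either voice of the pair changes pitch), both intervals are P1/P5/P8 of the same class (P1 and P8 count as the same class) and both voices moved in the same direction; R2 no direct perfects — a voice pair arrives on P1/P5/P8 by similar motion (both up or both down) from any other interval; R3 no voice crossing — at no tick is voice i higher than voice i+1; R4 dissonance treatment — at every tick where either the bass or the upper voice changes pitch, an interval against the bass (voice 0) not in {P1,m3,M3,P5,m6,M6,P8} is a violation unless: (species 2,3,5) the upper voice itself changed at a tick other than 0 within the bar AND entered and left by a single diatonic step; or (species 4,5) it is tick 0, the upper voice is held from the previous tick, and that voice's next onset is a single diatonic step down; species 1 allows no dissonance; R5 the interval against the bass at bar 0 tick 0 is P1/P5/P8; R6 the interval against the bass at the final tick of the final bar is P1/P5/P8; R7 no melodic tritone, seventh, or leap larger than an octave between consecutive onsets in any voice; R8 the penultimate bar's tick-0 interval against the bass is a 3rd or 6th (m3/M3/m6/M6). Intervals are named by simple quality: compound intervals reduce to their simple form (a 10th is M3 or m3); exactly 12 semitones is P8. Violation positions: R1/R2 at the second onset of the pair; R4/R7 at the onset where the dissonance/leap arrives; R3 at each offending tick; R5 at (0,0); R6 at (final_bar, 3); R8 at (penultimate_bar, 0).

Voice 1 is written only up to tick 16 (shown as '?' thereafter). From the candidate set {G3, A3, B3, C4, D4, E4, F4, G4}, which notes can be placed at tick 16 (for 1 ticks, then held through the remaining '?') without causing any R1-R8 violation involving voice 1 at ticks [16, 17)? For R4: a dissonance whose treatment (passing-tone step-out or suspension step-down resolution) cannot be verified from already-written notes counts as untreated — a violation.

G3: legal
A3: violates R4
B3: legal
C4: violates R4
D4: legal
E4: legal
F4: violates R4
G4: violates R2

{B3, D4, E4, G3}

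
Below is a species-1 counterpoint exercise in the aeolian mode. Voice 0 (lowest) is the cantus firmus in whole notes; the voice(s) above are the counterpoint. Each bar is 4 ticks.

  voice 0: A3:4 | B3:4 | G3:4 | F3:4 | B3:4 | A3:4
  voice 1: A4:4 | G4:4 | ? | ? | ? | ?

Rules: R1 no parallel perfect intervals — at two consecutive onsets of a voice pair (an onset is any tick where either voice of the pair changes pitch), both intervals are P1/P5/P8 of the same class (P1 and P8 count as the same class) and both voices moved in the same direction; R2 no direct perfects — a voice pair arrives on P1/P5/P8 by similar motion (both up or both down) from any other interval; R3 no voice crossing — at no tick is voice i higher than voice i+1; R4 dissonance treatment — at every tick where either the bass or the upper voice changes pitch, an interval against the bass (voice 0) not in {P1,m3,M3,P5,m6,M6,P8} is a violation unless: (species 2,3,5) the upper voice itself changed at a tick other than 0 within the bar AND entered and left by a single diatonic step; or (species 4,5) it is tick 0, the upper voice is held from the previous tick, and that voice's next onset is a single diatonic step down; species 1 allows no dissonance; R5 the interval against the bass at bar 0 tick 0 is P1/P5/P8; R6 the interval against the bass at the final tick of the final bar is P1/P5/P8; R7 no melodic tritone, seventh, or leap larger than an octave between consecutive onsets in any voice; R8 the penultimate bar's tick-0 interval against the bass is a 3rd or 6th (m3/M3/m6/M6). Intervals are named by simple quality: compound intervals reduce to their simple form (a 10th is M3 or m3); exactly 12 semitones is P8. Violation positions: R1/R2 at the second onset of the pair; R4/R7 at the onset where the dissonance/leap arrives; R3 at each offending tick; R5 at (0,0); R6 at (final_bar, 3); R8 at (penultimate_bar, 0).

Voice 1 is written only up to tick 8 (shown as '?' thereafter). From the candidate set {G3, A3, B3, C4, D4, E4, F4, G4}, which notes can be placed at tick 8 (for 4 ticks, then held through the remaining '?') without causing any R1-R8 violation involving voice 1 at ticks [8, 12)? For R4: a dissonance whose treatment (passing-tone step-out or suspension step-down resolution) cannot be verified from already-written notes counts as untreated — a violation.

{B3, E4, G4}

G3: violates R2
A3: violates R4,R7
B3: legal
C4: violates R4
D4: violates R2
E4: legal
F4: violates R4
G4: legal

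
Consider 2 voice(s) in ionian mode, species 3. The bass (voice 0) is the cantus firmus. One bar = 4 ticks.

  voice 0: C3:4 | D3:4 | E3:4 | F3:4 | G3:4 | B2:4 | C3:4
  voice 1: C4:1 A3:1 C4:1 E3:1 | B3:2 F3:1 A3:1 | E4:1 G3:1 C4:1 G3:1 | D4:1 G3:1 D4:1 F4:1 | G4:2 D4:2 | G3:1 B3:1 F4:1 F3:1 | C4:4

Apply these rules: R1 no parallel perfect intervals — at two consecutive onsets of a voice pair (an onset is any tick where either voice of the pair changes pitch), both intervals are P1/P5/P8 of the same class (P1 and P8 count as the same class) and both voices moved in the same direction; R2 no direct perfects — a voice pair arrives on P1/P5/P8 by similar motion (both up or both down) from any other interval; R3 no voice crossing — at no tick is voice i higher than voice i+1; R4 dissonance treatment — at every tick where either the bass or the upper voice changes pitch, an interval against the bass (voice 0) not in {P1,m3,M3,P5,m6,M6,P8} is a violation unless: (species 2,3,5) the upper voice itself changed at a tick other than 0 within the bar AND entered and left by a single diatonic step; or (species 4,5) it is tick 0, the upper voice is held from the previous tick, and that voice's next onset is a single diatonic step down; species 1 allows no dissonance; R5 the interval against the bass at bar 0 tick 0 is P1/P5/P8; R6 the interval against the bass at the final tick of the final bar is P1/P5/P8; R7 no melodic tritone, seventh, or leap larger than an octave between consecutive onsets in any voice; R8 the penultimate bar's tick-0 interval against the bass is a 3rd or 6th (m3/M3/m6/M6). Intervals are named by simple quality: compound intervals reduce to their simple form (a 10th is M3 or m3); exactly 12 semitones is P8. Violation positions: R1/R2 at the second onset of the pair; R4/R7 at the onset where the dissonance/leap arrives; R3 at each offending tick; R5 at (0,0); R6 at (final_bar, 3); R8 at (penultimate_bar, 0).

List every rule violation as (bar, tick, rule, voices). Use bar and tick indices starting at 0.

(1, 2, R7, (1,))
(2, 0, R2, (0, 1))
(3, 1, R4, (0, 1))
(4, 0, R1, (0, 1))
(5, 2, R4, (0, 1))
(5, 2, R7, (1,))
(5, 3, R4, (0, 1))
(6, 0, R2, (0, 1))

bar 0: v0=C3 v1=C4 downbeat P8
bar 1: v0=D3 v1=B3 downbeat M6
bar 2: v0=E3 v1=E4 downbeat P8
bar 3: v0=F3 v1=D4 downbeat M6
bar 4: v0=G3 v1=G4 downbeat P8
bar 5: v0=B2 v1=G3 downbeat m6
bar 6: v0=C3 v1=C4 downbeat P8
  -> R7 @ bar 1 tick 2 v(1,): B3->F3 leap 6st
  -> R2 @ bar 2 tick 0 v(0, 1): D3/A3 P5 -> E3/E4 P8 similar
  -> R4 @ bar 3 tick 1 v(0, 1): F3/G3 M2 untreated
  -> R1 @ bar 4 tick 0 v(0, 1): F3/F4 P8 -> G3/G4 P8 similar
  -> R4 @ bar 5 tick 2 v(0, 1): B2/F4 TT untreated
  -> R7 @ bar 5 tick 2 v(1,): B3->F4 leap 6st
  -> R4 @ bar 5 tick 3 v(0, 1): B2/F3 TT untreated
  -> R2 @ bar 6 tick 0 v(0, 1): B2/F3 TT -> C3/C4 P8 similar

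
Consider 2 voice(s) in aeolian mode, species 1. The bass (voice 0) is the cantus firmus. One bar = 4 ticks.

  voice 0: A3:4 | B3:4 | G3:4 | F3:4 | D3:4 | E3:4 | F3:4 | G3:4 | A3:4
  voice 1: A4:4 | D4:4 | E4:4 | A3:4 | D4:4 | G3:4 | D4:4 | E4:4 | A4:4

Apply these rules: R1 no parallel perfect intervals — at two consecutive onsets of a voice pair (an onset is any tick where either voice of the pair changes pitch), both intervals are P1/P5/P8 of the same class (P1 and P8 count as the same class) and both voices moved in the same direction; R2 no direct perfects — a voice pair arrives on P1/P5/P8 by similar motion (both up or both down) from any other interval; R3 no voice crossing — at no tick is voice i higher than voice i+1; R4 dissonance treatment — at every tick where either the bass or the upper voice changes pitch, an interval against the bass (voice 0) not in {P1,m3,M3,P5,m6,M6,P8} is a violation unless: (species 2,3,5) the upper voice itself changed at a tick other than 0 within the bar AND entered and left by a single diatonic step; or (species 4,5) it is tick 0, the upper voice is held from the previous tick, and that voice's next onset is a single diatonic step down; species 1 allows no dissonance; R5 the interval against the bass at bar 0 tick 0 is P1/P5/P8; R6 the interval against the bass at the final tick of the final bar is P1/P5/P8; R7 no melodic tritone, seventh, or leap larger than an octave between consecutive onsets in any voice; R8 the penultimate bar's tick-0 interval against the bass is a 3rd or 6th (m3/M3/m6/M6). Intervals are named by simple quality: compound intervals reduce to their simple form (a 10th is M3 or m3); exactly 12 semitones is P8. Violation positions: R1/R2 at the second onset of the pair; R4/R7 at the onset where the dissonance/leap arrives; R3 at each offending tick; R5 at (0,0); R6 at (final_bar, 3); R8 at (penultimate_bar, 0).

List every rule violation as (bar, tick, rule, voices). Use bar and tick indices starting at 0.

bar 0: v0=A3 v1=A4 downbeat P8
bar 1: v0=B3 v1=D4 downbeat m3
bar 2: v0=G3 v1=E4 downbeat M6
bar 3: v0=F3 v1=A3 downbeat M3
bar 4: v0=D3 v1=D4 downbeat P8
bar 5: v0=E3 v1=G3 downbeat m3
bar 6: v0=F3 v1=D4 downbeat M6
bar 7: v0=G3 v1=E4 downbeat M6
bar 8: v0=A3 v1=A4 downbeat P8
  -> R2 @ bar 8 tick 0 v(0, 1): G3/E4 M6 -> A3/A4 P8 similar

(8, 0, R2, (0, 1))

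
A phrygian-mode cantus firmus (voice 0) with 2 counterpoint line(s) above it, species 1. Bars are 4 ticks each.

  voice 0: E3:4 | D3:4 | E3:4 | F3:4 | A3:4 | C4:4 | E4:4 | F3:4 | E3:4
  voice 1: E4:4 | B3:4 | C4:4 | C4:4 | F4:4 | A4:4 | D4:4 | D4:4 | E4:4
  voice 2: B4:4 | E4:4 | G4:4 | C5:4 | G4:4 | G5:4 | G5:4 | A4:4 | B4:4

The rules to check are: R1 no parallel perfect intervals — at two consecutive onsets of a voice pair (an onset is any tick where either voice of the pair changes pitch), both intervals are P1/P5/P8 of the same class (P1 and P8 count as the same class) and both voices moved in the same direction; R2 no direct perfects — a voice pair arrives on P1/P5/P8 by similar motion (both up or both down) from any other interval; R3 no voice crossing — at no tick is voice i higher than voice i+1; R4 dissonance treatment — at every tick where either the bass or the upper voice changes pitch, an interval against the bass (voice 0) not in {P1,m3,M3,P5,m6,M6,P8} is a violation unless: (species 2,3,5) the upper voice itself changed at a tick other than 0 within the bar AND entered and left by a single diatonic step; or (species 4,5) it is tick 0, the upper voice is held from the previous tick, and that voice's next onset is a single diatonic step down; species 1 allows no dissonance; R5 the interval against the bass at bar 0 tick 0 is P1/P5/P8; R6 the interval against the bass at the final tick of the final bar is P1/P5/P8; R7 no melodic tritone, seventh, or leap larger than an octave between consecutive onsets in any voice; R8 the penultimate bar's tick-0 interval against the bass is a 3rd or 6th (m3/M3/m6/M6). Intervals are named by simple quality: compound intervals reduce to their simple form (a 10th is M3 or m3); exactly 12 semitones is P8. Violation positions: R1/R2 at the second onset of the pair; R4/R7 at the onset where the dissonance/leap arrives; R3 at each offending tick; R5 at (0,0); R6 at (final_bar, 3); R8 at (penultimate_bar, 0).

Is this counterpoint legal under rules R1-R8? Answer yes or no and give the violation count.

bar 0: v0=E3 v1=E4 v2=B4 (P5)
bar 1: v0=D3 v1=B3 v2=E4 (M2)
bar 2: v0=E3 v1=C4 v2=G4 (m3)
bar 3: v0=F3 v1=C4 v2=C5 (P5)
bar 4: v0=A3 v1=F4 v2=G4 (m7)
bar 5: v0=C4 v1=A4 v2=G5 (P5)
bar 6: v0=E4 v1=D4 v2=G5 (m3)
bar 7: v0=F3 v1=D4 v2=A4 (M3)
bar 8: v0=E3 v1=E4 v2=B4 (P5)
  R4 @ bar1.0: D3/E4 M2 untreated
  R2 @ bar2.0: B3/E4 P4 -> C4/G4 P5 similar
  R2 @ bar3.0: E3/G4 m3 -> F3/C5 P5 similar
  R4 @ bar4.0: A3/G4 m7 untreated
  R2 @ bar5.0: A3/G4 m7 -> C4/G5 P5 similar
  R3 @ bar6.0: E4 above D4
  R4 @ bar6.0: E4/D4 M2 untreated
  R3 @ bar6.1: E4 above D4
  R3 @ bar6.2: E4 above D4
  R3 @ bar6.3: E4 above D4
  R7 @ bar7.0: E4->F3 leap 11st
  R7 @ bar7.0: G5->A4 leap 10st
  R1 @ bar8.0: D4/A4 P5 -> E4/B4 P5 similar

No (13 violations)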